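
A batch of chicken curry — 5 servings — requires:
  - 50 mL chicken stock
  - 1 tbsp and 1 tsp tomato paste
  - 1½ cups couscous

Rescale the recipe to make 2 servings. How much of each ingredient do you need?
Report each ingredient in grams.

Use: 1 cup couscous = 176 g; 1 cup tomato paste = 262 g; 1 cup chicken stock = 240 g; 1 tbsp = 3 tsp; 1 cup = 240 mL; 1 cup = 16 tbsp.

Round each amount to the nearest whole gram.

Scaling factor: 2/5 = 0.4.
chicken stock: 50 mL × 2/5 ÷ 240 mL/cup × 240 g/cup = 20 g
tomato paste: (1 tbsp + 1 tsp = 4/3 tbsp) × 2/5 ÷ 16 tbsp/cup × 262 g/cup ≈ 9 g
couscous: 1.5 cup × 2/5 × 176 g/cup ≈ 106 g

chicken stock: 20 g; tomato paste: 9 g; couscous: 106 g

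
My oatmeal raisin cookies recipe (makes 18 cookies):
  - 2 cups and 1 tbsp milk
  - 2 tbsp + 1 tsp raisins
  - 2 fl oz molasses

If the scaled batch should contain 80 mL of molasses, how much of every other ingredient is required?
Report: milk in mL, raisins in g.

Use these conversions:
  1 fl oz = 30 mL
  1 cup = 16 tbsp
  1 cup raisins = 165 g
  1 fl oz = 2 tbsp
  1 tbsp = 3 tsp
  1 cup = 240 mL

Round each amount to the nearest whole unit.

milk: 660 mL; raisins: 32 g

The original recipe has 60 mL of molasses, so the scaling factor is 80 ÷ 60 = 4/3.
milk: (2 cup + 1 tbsp = 2.0625 cup) × 4/3 × 240 mL/cup = 660 mL
raisins: (2 tbsp + 1 tsp = 7/3 tbsp) × 4/3 ÷ 16 tbsp/cup × 165 g/cup ≈ 32 g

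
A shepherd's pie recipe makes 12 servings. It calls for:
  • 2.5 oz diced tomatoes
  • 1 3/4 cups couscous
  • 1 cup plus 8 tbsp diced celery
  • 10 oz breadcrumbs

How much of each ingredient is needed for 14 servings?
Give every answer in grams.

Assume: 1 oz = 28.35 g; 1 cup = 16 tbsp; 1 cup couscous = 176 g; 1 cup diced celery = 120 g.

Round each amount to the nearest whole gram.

Scaling factor: 14/12 = 7/6.
diced tomatoes: 2.5 oz × 7/6 × 28.35 g/oz ≈ 83 g
couscous: 1.75 cup × 7/6 × 176 g/cup ≈ 359 g
diced celery: (1 cup + 8 tbsp = 1.5 cup) × 7/6 × 120 g/cup = 210 g
breadcrumbs: 10 oz × 7/6 × 28.35 g/oz ≈ 331 g

diced tomatoes: 83 g; couscous: 359 g; diced celery: 210 g; breadcrumbs: 331 g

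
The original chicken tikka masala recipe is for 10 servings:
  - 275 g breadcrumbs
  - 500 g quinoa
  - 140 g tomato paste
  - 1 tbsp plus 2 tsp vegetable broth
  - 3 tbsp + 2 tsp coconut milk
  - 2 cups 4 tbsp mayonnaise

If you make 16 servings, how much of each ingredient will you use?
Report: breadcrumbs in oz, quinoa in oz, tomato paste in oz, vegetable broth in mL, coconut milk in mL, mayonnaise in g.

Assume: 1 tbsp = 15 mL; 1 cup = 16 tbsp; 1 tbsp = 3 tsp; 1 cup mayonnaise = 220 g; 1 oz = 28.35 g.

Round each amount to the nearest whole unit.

breadcrumbs: 16 oz; quinoa: 28 oz; tomato paste: 8 oz; vegetable broth: 40 mL; coconut milk: 88 mL; mayonnaise: 792 g

Scaling factor: 16/10 = 8/5 = 1.6.
breadcrumbs: 275 g × 8/5 ÷ 28.35 g/oz ≈ 16 oz
quinoa: 500 g × 8/5 ÷ 28.35 g/oz ≈ 28 oz
tomato paste: 140 g × 8/5 ÷ 28.35 g/oz ≈ 8 oz
vegetable broth: (1 tbsp + 2 tsp = 5/3 tbsp) × 8/5 × 15 mL/tbsp = 40 mL
coconut milk: (3 tbsp + 2 tsp = 11/3 tbsp) × 8/5 × 15 mL/tbsp = 88 mL
mayonnaise: (2 cup + 4 tbsp = 2.25 cup) × 8/5 × 220 g/cup = 792 g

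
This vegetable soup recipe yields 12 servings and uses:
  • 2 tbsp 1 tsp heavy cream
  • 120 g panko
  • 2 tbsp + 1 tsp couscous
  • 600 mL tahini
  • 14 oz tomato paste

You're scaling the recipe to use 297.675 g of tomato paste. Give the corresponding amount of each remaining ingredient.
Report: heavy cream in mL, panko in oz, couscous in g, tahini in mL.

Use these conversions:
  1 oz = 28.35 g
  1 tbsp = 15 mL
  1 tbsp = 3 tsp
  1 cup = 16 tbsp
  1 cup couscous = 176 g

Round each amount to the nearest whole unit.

heavy cream: 26 mL; panko: 3 oz; couscous: 19 g; tahini: 450 mL

The original recipe has 396.9 g of tomato paste, so the scaling factor is 297.675 ÷ 396.9 = 3/4 = 0.75.
heavy cream: (2 tbsp + 1 tsp = 7/3 tbsp) × 3/4 × 15 mL/tbsp ≈ 26 mL
panko: 120 g × 3/4 ÷ 28.35 g/oz ≈ 3 oz
couscous: (2 tbsp + 1 tsp = 7/3 tbsp) × 3/4 ÷ 16 tbsp/cup × 176 g/cup ≈ 19 g
tahini: 600 mL × 3/4 = 450 mL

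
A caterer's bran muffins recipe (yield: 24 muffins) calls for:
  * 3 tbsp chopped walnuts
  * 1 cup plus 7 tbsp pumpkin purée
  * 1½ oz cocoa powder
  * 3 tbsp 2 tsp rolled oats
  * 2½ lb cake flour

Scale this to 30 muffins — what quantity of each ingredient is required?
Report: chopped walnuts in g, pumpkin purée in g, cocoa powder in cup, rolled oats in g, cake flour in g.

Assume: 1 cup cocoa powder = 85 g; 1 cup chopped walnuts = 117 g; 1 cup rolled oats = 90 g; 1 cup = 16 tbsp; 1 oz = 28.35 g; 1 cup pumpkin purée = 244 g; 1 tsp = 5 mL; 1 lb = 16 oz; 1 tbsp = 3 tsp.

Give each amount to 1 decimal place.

Scaling factor: 30/24 = 5/4 = 1.25.
chopped walnuts: 3 tbsp × 5/4 ÷ 16 tbsp/cup × 117 g/cup ≈ 27.4 g
pumpkin purée: (1 cup + 7 tbsp = 1.4375 cup) × 5/4 × 244 g/cup ≈ 438.4 g
cocoa powder: 1.5 oz × 5/4 × 28.35 g/oz ÷ 85 g/cup ≈ 0.6 cup
rolled oats: (3 tbsp + 2 tsp = 11/3 tbsp) × 5/4 ÷ 16 tbsp/cup × 90 g/cup ≈ 25.8 g
cake flour: 2.5 lb × 5/4 × 16 oz/lb × 28.35 g/oz = 1417.5 g

chopped walnuts: 27.4 g; pumpkin purée: 438.4 g; cocoa powder: 0.6 cup; rolled oats: 25.8 g; cake flour: 1417.5 g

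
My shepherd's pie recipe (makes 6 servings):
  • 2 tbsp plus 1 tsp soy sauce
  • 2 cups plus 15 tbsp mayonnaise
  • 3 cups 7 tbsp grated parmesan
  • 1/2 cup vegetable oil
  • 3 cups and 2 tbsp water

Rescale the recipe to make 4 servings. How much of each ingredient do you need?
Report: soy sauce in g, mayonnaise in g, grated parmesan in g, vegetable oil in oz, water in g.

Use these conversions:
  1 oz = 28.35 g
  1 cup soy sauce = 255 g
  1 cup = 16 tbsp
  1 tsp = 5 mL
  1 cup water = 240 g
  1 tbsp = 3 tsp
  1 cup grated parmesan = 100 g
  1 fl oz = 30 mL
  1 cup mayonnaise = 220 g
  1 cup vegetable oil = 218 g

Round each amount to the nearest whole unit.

soy sauce: 25 g; mayonnaise: 431 g; grated parmesan: 229 g; vegetable oil: 3 oz; water: 500 g

Scaling factor: 4/6 = 2/3.
soy sauce: (2 tbsp + 1 tsp = 7/3 tbsp) × 2/3 ÷ 16 tbsp/cup × 255 g/cup ≈ 25 g
mayonnaise: (2 cup + 15 tbsp = 2.9375 cup) × 2/3 × 220 g/cup ≈ 431 g
grated parmesan: (3 cup + 7 tbsp = 3.4375 cup) × 2/3 × 100 g/cup ≈ 229 g
vegetable oil: 0.5 cup × 2/3 × 218 g/cup ÷ 28.35 g/oz ≈ 3 oz
water: (3 cup + 2 tbsp = 3.125 cup) × 2/3 × 240 g/cup = 500 g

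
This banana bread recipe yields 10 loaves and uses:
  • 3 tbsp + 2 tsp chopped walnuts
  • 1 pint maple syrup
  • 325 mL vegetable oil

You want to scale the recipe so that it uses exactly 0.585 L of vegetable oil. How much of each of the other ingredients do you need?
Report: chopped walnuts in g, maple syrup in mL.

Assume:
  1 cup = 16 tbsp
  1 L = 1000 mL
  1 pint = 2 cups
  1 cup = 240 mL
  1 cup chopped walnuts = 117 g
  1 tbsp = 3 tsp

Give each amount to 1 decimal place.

The original recipe has 0.325 L of vegetable oil, so the scaling factor is 0.585 ÷ 0.325 = 9/5 = 1.8.
chopped walnuts: (3 tbsp + 2 tsp = 11/3 tbsp) × 9/5 ÷ 16 tbsp/cup × 117 g/cup ≈ 48.3 g
maple syrup: 1 pint × 9/5 × 2 cup/pint × 240 mL/cup = 864.0 mL

chopped walnuts: 48.3 g; maple syrup: 864.0 mL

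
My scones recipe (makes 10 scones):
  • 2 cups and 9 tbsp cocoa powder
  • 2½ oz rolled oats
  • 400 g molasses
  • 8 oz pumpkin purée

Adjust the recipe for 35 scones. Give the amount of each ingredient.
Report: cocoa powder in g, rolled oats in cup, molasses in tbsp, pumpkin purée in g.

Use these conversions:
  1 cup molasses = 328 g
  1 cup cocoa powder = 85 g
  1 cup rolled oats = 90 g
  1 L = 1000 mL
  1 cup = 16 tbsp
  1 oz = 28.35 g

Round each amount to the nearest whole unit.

Scaling factor: 35/10 = 7/2 = 3.5.
cocoa powder: (2 cup + 9 tbsp = 2.5625 cup) × 7/2 × 85 g/cup ≈ 762 g
rolled oats: 2.5 oz × 7/2 × 28.35 g/oz ÷ 90 g/cup ≈ 3 cup
molasses: 400 g × 7/2 ÷ 328 g/cup × 16 tbsp/cup ≈ 68 tbsp
pumpkin purée: 8 oz × 7/2 × 28.35 g/oz ≈ 794 g

cocoa powder: 762 g; rolled oats: 3 cup; molasses: 68 tbsp; pumpkin purée: 794 g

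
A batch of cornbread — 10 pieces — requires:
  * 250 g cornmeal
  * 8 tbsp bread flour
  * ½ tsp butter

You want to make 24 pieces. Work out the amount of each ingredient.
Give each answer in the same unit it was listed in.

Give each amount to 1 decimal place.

Scaling factor: 24/10 = 12/5 = 2.4.
cornmeal: 250 g × 12/5 = 600.0 g
bread flour: 8 tbsp × 12/5 = 19.2 tbsp
butter: 0.5 tsp × 12/5 = 1.2 tsp

cornmeal: 600.0 g; bread flour: 19.2 tbsp; butter: 1.2 tsp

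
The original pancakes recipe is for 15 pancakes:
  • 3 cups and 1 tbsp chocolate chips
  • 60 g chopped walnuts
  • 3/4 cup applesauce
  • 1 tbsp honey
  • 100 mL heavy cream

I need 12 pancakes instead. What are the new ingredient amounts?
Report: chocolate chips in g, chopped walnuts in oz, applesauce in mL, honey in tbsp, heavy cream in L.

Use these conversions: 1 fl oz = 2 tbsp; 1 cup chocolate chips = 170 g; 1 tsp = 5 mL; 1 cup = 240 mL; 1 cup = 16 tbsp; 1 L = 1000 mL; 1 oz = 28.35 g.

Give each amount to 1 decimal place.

Scaling factor: 12/15 = 4/5 = 0.8.
chocolate chips: (3 cup + 1 tbsp = 3.0625 cup) × 4/5 × 170 g/cup = 416.5 g
chopped walnuts: 60 g × 4/5 ÷ 28.35 g/oz ≈ 1.7 oz
applesauce: 0.75 cup × 4/5 × 240 mL/cup = 144.0 mL
honey: 1 tbsp × 4/5 = 0.8 tbsp
heavy cream: 100 mL × 4/5 ÷ 1000 mL/L ≈ 0.1 L

chocolate chips: 416.5 g; chopped walnuts: 1.7 oz; applesauce: 144.0 mL; honey: 0.8 tbsp; heavy cream: 0.1 L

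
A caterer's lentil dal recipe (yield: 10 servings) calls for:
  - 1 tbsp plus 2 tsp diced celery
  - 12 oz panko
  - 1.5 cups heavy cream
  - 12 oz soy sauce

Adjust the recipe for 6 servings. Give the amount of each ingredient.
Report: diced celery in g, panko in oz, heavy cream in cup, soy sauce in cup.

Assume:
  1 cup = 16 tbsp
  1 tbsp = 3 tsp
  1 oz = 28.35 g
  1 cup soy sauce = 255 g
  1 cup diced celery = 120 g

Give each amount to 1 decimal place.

diced celery: 7.5 g; panko: 7.2 oz; heavy cream: 0.9 cup; soy sauce: 0.8 cup

Scaling factor: 6/10 = 3/5 = 0.6.
diced celery: (1 tbsp + 2 tsp = 5/3 tbsp) × 3/5 ÷ 16 tbsp/cup × 120 g/cup = 7.5 g
panko: 12 oz × 3/5 = 7.2 oz
heavy cream: 1.5 cup × 3/5 = 0.9 cup
soy sauce: 12 oz × 3/5 × 28.35 g/oz ÷ 255 g/cup ≈ 0.8 cup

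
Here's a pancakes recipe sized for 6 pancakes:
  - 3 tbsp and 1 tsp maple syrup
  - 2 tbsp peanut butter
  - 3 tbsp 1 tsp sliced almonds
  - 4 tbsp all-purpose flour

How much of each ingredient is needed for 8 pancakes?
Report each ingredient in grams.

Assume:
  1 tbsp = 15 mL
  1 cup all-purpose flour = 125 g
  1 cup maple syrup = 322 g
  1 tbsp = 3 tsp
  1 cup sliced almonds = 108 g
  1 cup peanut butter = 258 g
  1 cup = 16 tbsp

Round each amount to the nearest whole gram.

maple syrup: 89 g; peanut butter: 43 g; sliced almonds: 30 g; all-purpose flour: 42 g

Scaling factor: 8/6 = 4/3.
maple syrup: (3 tbsp + 1 tsp = 10/3 tbsp) × 4/3 ÷ 16 tbsp/cup × 322 g/cup ≈ 89 g
peanut butter: 2 tbsp × 4/3 ÷ 16 tbsp/cup × 258 g/cup = 43 g
sliced almonds: (3 tbsp + 1 tsp = 10/3 tbsp) × 4/3 ÷ 16 tbsp/cup × 108 g/cup = 30 g
all-purpose flour: 4 tbsp × 4/3 ÷ 16 tbsp/cup × 125 g/cup ≈ 42 g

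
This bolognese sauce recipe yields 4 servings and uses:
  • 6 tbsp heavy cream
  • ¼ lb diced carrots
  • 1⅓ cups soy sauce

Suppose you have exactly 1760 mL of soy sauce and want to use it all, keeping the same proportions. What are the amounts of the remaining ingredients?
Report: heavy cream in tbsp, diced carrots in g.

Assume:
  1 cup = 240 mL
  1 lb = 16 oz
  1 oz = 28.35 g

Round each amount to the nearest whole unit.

The original recipe has 320 mL of soy sauce, so the scaling factor is 1760 ÷ 320 = 11/2 = 5.5.
heavy cream: 6 tbsp × 11/2 = 33 tbsp
diced carrots: 0.25 lb × 11/2 × 16 oz/lb × 28.35 g/oz ≈ 624 g

heavy cream: 33 tbsp; diced carrots: 624 g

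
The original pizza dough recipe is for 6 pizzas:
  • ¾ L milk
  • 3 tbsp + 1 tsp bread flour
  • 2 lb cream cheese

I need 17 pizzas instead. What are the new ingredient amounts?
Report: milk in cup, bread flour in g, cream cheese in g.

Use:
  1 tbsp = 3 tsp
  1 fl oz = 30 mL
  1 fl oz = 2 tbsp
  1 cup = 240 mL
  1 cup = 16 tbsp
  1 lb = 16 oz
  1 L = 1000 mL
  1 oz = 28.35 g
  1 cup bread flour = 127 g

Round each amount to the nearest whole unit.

Scaling factor: 17/6.
milk: 0.75 L × 17/6 × 1000 mL/L ÷ 240 mL/cup ≈ 9 cup
bread flour: (3 tbsp + 1 tsp = 10/3 tbsp) × 17/6 ÷ 16 tbsp/cup × 127 g/cup ≈ 75 g
cream cheese: 2 lb × 17/6 × 16 oz/lb × 28.35 g/oz ≈ 2570 g

milk: 9 cup; bread flour: 75 g; cream cheese: 2570 g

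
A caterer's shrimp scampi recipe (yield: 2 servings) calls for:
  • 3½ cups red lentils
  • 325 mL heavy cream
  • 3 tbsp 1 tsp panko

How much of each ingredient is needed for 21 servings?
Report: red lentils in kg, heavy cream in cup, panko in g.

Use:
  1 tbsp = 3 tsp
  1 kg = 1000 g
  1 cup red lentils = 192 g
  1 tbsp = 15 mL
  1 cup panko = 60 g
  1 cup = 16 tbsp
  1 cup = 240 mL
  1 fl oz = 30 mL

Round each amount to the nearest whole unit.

Scaling factor: 21/2 = 10.5.
red lentils: 3.5 cup × 21/2 × 192 g/cup ÷ 1000 g/kg ≈ 7 kg
heavy cream: 325 mL × 21/2 ÷ 240 mL/cup ≈ 14 cup
panko: (3 tbsp + 1 tsp = 10/3 tbsp) × 21/2 ÷ 16 tbsp/cup × 60 g/cup ≈ 131 g

red lentils: 7 kg; heavy cream: 14 cup; panko: 131 g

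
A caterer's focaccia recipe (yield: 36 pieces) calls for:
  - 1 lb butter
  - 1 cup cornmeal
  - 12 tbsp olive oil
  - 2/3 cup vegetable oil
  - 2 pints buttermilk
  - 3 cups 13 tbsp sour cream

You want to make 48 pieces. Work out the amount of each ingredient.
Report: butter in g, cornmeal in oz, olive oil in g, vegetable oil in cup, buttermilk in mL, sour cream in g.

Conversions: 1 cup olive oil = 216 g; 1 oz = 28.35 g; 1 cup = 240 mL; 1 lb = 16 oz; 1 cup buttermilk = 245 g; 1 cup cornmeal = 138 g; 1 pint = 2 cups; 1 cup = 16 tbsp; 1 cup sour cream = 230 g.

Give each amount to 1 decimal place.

butter: 604.8 g; cornmeal: 6.5 oz; olive oil: 216.0 g; vegetable oil: 0.9 cup; buttermilk: 1280.0 mL; sour cream: 1169.2 g

Scaling factor: 48/36 = 4/3.
butter: 1 lb × 4/3 × 16 oz/lb × 28.35 g/oz = 604.8 g
cornmeal: 1 cup × 4/3 × 138 g/cup ÷ 28.35 g/oz ≈ 6.5 oz
olive oil: 12 tbsp × 4/3 ÷ 16 tbsp/cup × 216 g/cup = 216.0 g
vegetable oil: 2/3 cup × 4/3 ≈ 0.9 cup
buttermilk: 2 pint × 4/3 × 2 cup/pint × 240 mL/cup = 1280.0 mL
sour cream: (3 cup + 13 tbsp = 3.8125 cup) × 4/3 × 230 g/cup ≈ 1169.2 g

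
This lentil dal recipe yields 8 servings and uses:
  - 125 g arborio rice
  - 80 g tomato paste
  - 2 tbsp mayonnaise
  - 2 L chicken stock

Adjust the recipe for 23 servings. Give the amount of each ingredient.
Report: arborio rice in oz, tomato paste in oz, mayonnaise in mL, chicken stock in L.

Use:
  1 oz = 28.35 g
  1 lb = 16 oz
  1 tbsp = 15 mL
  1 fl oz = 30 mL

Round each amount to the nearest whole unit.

arborio rice: 13 oz; tomato paste: 8 oz; mayonnaise: 86 mL; chicken stock: 6 L

Scaling factor: 23/8 = 2.875.
arborio rice: 125 g × 23/8 ÷ 28.35 g/oz ≈ 13 oz
tomato paste: 80 g × 23/8 ÷ 28.35 g/oz ≈ 8 oz
mayonnaise: 2 tbsp × 23/8 × 15 mL/tbsp ≈ 86 mL
chicken stock: 2 L × 23/8 ≈ 6 L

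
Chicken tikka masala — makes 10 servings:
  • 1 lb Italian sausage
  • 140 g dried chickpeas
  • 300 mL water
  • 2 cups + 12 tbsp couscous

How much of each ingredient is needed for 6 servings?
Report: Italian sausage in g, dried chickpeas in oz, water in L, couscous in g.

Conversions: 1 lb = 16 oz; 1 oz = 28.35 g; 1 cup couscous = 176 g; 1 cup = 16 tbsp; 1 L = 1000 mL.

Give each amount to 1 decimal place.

Scaling factor: 6/10 = 3/5 = 0.6.
Italian sausage: 1 lb × 3/5 × 16 oz/lb × 28.35 g/oz ≈ 272.2 g
dried chickpeas: 140 g × 3/5 ÷ 28.35 g/oz ≈ 3.0 oz
water: 300 mL × 3/5 ÷ 1000 mL/L ≈ 0.2 L
couscous: (2 cup + 12 tbsp = 2.75 cup) × 3/5 × 176 g/cup = 290.4 g

Italian sausage: 272.2 g; dried chickpeas: 3.0 oz; water: 0.2 L; couscous: 290.4 g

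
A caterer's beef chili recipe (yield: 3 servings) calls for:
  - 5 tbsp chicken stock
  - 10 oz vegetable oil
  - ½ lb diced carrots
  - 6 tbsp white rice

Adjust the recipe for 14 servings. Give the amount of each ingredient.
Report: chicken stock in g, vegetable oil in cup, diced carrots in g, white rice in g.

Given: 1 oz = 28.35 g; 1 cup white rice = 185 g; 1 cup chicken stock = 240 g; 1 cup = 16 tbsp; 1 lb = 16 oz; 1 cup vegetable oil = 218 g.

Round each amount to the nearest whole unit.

chicken stock: 350 g; vegetable oil: 6 cup; diced carrots: 1058 g; white rice: 324 g

Scaling factor: 14/3.
chicken stock: 5 tbsp × 14/3 ÷ 16 tbsp/cup × 240 g/cup = 350 g
vegetable oil: 10 oz × 14/3 × 28.35 g/oz ÷ 218 g/cup ≈ 6 cup
diced carrots: 0.5 lb × 14/3 × 16 oz/lb × 28.35 g/oz ≈ 1058 g
white rice: 6 tbsp × 14/3 ÷ 16 tbsp/cup × 185 g/cup ≈ 324 g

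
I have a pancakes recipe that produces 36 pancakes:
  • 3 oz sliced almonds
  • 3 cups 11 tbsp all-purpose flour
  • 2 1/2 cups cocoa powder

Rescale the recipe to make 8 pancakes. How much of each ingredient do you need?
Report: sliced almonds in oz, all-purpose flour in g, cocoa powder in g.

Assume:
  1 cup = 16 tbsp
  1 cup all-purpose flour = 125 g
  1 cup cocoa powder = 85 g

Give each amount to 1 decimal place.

sliced almonds: 0.7 oz; all-purpose flour: 102.4 g; cocoa powder: 47.2 g

Scaling factor: 8/36 = 2/9.
sliced almonds: 3 oz × 2/9 ≈ 0.7 oz
all-purpose flour: (3 cup + 11 tbsp = 3.6875 cup) × 2/9 × 125 g/cup ≈ 102.4 g
cocoa powder: 2.5 cup × 2/9 × 85 g/cup ≈ 47.2 g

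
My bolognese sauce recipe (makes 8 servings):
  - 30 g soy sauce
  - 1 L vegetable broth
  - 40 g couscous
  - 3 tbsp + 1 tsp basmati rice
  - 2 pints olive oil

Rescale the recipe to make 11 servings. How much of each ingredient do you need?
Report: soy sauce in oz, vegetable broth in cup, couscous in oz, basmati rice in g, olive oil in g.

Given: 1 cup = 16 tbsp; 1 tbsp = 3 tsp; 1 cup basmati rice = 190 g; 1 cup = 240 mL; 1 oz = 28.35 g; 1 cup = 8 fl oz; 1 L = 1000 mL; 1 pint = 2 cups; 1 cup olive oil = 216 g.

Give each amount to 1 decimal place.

Scaling factor: 11/8 = 1.375.
soy sauce: 30 g × 11/8 ÷ 28.35 g/oz ≈ 1.5 oz
vegetable broth: 1 L × 11/8 × 1000 mL/L ÷ 240 mL/cup ≈ 5.7 cup
couscous: 40 g × 11/8 ÷ 28.35 g/oz ≈ 1.9 oz
basmati rice: (3 tbsp + 1 tsp = 10/3 tbsp) × 11/8 ÷ 16 tbsp/cup × 190 g/cup ≈ 54.4 g
olive oil: 2 pint × 11/8 × 2 cup/pint × 216 g/cup = 1188.0 g

soy sauce: 1.5 oz; vegetable broth: 5.7 cup; couscous: 1.9 oz; basmati rice: 54.4 g; olive oil: 1188.0 g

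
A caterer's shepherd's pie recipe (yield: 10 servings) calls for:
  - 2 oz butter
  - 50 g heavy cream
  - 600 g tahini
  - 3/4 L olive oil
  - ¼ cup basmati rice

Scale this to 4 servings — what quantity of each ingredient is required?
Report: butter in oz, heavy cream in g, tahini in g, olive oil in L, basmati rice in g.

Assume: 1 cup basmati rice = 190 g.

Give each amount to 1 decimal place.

Scaling factor: 4/10 = 2/5 = 0.4.
butter: 2 oz × 2/5 = 0.8 oz
heavy cream: 50 g × 2/5 = 20.0 g
tahini: 600 g × 2/5 = 240.0 g
olive oil: 0.75 L × 2/5 = 0.3 L
basmati rice: 0.25 cup × 2/5 × 190 g/cup = 19.0 g

butter: 0.8 oz; heavy cream: 20.0 g; tahini: 240.0 g; olive oil: 0.3 L; basmati rice: 19.0 g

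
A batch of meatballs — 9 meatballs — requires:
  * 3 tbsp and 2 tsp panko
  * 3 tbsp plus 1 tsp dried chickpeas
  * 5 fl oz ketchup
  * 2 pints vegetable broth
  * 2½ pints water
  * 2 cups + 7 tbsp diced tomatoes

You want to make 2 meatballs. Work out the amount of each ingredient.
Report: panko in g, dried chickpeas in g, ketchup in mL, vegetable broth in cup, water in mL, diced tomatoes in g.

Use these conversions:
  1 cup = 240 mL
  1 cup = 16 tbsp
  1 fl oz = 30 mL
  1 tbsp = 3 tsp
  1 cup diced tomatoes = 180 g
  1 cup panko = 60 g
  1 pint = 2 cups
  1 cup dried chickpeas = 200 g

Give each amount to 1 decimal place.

panko: 3.1 g; dried chickpeas: 9.3 g; ketchup: 33.3 mL; vegetable broth: 0.9 cup; water: 266.7 mL; diced tomatoes: 97.5 g

Scaling factor: 2/9.
panko: (3 tbsp + 2 tsp = 11/3 tbsp) × 2/9 ÷ 16 tbsp/cup × 60 g/cup ≈ 3.1 g
dried chickpeas: (3 tbsp + 1 tsp = 10/3 tbsp) × 2/9 ÷ 16 tbsp/cup × 200 g/cup ≈ 9.3 g
ketchup: 5 fl oz × 2/9 × 30 mL/fl oz ≈ 33.3 mL
vegetable broth: 2 pint × 2/9 × 2 cup/pint ≈ 0.9 cup
water: 2.5 pint × 2/9 × 2 cup/pint × 240 mL/cup ≈ 266.7 mL
diced tomatoes: (2 cup + 7 tbsp = 2.4375 cup) × 2/9 × 180 g/cup = 97.5 g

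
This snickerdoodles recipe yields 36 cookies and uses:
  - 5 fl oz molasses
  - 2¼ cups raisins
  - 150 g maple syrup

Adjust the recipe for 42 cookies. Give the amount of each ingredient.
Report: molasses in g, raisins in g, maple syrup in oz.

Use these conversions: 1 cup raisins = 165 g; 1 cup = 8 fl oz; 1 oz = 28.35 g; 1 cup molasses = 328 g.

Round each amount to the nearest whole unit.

molasses: 239 g; raisins: 433 g; maple syrup: 6 oz

Scaling factor: 42/36 = 7/6.
molasses: 5 fl oz × 7/6 ÷ 8 fl oz/cup × 328 g/cup ≈ 239 g
raisins: 2.25 cup × 7/6 × 165 g/cup ≈ 433 g
maple syrup: 150 g × 7/6 ÷ 28.35 g/oz ≈ 6 oz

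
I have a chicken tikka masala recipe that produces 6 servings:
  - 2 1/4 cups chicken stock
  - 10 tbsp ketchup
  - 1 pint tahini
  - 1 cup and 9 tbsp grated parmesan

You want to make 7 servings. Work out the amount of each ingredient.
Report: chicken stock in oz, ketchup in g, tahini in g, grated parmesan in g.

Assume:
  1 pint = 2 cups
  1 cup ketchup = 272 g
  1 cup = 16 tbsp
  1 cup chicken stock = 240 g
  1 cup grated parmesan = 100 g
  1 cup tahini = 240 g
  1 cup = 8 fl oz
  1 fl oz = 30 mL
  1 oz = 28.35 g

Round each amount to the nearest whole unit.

chicken stock: 22 oz; ketchup: 198 g; tahini: 560 g; grated parmesan: 182 g

Scaling factor: 7/6.
chicken stock: 2.25 cup × 7/6 × 240 g/cup ÷ 28.35 g/oz ≈ 22 oz
ketchup: 10 tbsp × 7/6 ÷ 16 tbsp/cup × 272 g/cup ≈ 198 g
tahini: 1 pint × 7/6 × 2 cup/pint × 240 g/cup = 560 g
grated parmesan: (1 cup + 9 tbsp = 1.5625 cup) × 7/6 × 100 g/cup ≈ 182 g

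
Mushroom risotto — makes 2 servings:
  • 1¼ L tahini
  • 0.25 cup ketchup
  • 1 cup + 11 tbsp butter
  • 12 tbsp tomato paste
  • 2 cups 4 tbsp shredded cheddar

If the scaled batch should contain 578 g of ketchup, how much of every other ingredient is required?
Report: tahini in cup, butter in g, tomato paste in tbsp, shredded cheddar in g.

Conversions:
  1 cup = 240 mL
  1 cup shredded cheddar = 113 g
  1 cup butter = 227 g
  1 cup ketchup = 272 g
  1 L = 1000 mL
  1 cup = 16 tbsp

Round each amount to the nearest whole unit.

tahini: 44 cup; butter: 3256 g; tomato paste: 102 tbsp; shredded cheddar: 2161 g

The original recipe has 68 g of ketchup, so the scaling factor is 578 ÷ 68 = 17/2 = 8.5.
tahini: 1.25 L × 17/2 × 1000 mL/L ÷ 240 mL/cup ≈ 44 cup
butter: (1 cup + 11 tbsp = 1.6875 cup) × 17/2 × 227 g/cup ≈ 3256 g
tomato paste: 12 tbsp × 17/2 = 102 tbsp
shredded cheddar: (2 cup + 4 tbsp = 2.25 cup) × 17/2 × 113 g/cup ≈ 2161 g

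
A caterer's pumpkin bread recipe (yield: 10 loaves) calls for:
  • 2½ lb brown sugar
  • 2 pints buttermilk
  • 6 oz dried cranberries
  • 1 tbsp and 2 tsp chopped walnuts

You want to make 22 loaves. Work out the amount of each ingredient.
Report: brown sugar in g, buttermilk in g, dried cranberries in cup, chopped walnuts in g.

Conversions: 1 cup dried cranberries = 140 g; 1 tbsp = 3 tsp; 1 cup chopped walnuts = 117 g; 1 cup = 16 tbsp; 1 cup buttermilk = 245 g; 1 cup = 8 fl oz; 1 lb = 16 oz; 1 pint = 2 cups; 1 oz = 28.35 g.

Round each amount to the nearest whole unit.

Scaling factor: 22/10 = 11/5 = 2.2.
brown sugar: 2.5 lb × 11/5 × 16 oz/lb × 28.35 g/oz ≈ 2495 g
buttermilk: 2 pint × 11/5 × 2 cup/pint × 245 g/cup = 2156 g
dried cranberries: 6 oz × 11/5 × 28.35 g/oz ÷ 140 g/cup ≈ 3 cup
chopped walnuts: (1 tbsp + 2 tsp = 5/3 tbsp) × 11/5 ÷ 16 tbsp/cup × 117 g/cup ≈ 27 g

brown sugar: 2495 g; buttermilk: 2156 g; dried cranberries: 3 cup; chopped walnuts: 27 g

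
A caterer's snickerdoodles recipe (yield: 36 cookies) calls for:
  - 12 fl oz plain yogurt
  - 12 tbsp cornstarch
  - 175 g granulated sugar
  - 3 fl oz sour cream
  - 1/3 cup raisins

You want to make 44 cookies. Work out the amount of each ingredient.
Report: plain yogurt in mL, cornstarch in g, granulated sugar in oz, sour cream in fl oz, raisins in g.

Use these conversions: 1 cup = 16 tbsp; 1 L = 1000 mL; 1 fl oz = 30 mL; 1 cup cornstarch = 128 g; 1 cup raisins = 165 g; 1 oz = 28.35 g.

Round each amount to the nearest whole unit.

Scaling factor: 44/36 = 11/9.
plain yogurt: 12 fl oz × 11/9 × 30 mL/fl oz = 440 mL
cornstarch: 12 tbsp × 11/9 ÷ 16 tbsp/cup × 128 g/cup ≈ 117 g
granulated sugar: 175 g × 11/9 ÷ 28.35 g/oz ≈ 8 oz
sour cream: 3 fl oz × 11/9 ≈ 4 fl oz
raisins: 1/3 cup × 11/9 × 165 g/cup ≈ 67 g

plain yogurt: 440 mL; cornstarch: 117 g; granulated sugar: 8 oz; sour cream: 4 fl oz; raisins: 67 g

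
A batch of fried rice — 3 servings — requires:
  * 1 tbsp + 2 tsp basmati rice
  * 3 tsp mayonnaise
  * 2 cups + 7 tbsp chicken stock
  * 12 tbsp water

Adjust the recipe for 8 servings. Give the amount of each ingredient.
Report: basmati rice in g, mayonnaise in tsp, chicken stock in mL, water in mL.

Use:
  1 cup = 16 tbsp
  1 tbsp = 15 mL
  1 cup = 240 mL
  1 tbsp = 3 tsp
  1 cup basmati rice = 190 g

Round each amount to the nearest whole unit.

basmati rice: 53 g; mayonnaise: 8 tsp; chicken stock: 1560 mL; water: 480 mL

Scaling factor: 8/3.
basmati rice: (1 tbsp + 2 tsp = 5/3 tbsp) × 8/3 ÷ 16 tbsp/cup × 190 g/cup ≈ 53 g
mayonnaise: 3 tsp × 8/3 = 8 tsp
chicken stock: (2 cup + 7 tbsp = 2.4375 cup) × 8/3 × 240 mL/cup = 1560 mL
water: 12 tbsp × 8/3 × 15 mL/tbsp = 480 mL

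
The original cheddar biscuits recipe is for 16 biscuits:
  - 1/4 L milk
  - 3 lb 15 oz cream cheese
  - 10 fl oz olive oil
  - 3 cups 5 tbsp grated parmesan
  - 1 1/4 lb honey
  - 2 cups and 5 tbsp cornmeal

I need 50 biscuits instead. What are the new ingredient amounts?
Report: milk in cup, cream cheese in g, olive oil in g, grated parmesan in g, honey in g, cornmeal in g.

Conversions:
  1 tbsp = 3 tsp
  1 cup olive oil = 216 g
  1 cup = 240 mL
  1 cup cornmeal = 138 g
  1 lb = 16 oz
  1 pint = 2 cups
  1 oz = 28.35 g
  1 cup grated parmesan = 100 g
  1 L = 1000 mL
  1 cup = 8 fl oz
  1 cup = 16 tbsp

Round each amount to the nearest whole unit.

milk: 3 cup; cream cheese: 5581 g; olive oil: 844 g; grated parmesan: 1035 g; honey: 1772 g; cornmeal: 997 g

Scaling factor: 50/16 = 25/8 = 3.125.
milk: 0.25 L × 25/8 × 1000 mL/L ÷ 240 mL/cup ≈ 3 cup
cream cheese: (3 lb + 15 oz = 3.9375 lb) × 25/8 × 16 oz/lb × 28.35 g/oz ≈ 5581 g
olive oil: 10 fl oz × 25/8 ÷ 8 fl oz/cup × 216 g/cup ≈ 844 g
grated parmesan: (3 cup + 5 tbsp = 3.3125 cup) × 25/8 × 100 g/cup ≈ 1035 g
honey: 1.25 lb × 25/8 × 16 oz/lb × 28.35 g/oz ≈ 1772 g
cornmeal: (2 cup + 5 tbsp = 2.3125 cup) × 25/8 × 138 g/cup ≈ 997 g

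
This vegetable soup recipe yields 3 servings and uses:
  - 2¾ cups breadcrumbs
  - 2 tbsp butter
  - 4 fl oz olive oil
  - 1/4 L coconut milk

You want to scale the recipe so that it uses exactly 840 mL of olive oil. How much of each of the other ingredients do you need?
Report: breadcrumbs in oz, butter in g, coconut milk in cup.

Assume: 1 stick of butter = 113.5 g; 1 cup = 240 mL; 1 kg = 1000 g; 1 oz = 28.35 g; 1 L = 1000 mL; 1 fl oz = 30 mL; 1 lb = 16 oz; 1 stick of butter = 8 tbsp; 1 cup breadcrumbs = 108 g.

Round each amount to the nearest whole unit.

The original recipe has 120 mL of olive oil, so the scaling factor is 840 ÷ 120 = 7.
breadcrumbs: 2.75 cup × 7 × 108 g/cup ÷ 28.35 g/oz ≈ 73 oz
butter: 2 tbsp × 7 ÷ 8 tbsp/stick × 113.5 g/stick ≈ 199 g
coconut milk: 0.25 L × 7 × 1000 mL/L ÷ 240 mL/cup ≈ 7 cup

breadcrumbs: 73 oz; butter: 199 g; coconut milk: 7 cup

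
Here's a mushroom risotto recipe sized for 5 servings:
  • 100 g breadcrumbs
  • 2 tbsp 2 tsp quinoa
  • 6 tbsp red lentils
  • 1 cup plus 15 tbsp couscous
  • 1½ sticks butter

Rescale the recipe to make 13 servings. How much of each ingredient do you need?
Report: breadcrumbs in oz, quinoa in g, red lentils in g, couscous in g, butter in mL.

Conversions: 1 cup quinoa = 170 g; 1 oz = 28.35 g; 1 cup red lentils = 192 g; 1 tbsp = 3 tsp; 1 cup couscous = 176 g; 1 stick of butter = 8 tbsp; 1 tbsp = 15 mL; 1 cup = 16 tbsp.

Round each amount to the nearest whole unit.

Scaling factor: 13/5 = 2.6.
breadcrumbs: 100 g × 13/5 ÷ 28.35 g/oz ≈ 9 oz
quinoa: (2 tbsp + 2 tsp = 8/3 tbsp) × 13/5 ÷ 16 tbsp/cup × 170 g/cup ≈ 74 g
red lentils: 6 tbsp × 13/5 ÷ 16 tbsp/cup × 192 g/cup ≈ 187 g
couscous: (1 cup + 15 tbsp = 1.9375 cup) × 13/5 × 176 g/cup ≈ 887 g
butter: 1.5 stick × 13/5 × 8 tbsp/stick × 15 mL/tbsp = 468 mL

breadcrumbs: 9 oz; quinoa: 74 g; red lentils: 187 g; couscous: 887 g; butter: 468 mL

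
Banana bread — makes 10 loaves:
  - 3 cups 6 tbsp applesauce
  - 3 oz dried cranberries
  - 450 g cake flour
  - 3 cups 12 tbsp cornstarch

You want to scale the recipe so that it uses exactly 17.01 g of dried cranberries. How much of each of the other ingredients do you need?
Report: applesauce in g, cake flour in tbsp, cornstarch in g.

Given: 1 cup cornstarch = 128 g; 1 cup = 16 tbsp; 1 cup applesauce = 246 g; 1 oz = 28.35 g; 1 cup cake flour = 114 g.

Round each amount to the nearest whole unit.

applesauce: 166 g; cake flour: 13 tbsp; cornstarch: 96 g

The original recipe has 85.05 g of dried cranberries, so the scaling factor is 17.01 ÷ 85.05 = 1/5 = 0.2.
applesauce: (3 cup + 6 tbsp = 3.375 cup) × 1/5 × 246 g/cup ≈ 166 g
cake flour: 450 g × 1/5 ÷ 114 g/cup × 16 tbsp/cup ≈ 13 tbsp
cornstarch: (3 cup + 12 tbsp = 3.75 cup) × 1/5 × 128 g/cup = 96 g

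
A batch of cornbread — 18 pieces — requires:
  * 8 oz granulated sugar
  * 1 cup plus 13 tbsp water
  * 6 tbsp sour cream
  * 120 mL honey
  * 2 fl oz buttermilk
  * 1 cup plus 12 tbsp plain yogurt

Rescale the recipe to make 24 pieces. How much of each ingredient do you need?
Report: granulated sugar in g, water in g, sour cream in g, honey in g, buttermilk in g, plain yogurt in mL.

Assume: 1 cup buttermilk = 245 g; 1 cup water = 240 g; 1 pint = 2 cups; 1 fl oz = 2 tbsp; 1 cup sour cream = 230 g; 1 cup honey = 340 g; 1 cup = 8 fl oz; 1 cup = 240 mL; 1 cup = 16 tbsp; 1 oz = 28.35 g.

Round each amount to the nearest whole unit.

Scaling factor: 24/18 = 4/3.
granulated sugar: 8 oz × 4/3 × 28.35 g/oz ≈ 302 g
water: (1 cup + 13 tbsp = 1.8125 cup) × 4/3 × 240 g/cup = 580 g
sour cream: 6 tbsp × 4/3 ÷ 16 tbsp/cup × 230 g/cup = 115 g
honey: 120 mL × 4/3 ÷ 240 mL/cup × 340 g/cup ≈ 227 g
buttermilk: 2 fl oz × 4/3 ÷ 8 fl oz/cup × 245 g/cup ≈ 82 g
plain yogurt: (1 cup + 12 tbsp = 1.75 cup) × 4/3 × 240 mL/cup = 560 mL

granulated sugar: 302 g; water: 580 g; sour cream: 115 g; honey: 227 g; buttermilk: 82 g; plain yogurt: 560 mL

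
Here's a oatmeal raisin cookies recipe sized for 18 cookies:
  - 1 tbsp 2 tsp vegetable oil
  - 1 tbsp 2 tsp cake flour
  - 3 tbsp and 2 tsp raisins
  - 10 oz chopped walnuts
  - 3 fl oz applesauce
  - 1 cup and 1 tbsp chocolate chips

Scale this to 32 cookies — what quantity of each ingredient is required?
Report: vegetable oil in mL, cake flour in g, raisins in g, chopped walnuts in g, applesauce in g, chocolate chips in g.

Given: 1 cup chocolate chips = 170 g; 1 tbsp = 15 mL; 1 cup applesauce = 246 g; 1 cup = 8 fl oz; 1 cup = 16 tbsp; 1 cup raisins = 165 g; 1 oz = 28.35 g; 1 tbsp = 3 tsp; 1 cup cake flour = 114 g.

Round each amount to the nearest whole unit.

vegetable oil: 44 mL; cake flour: 21 g; raisins: 67 g; chopped walnuts: 504 g; applesauce: 164 g; chocolate chips: 321 g

Scaling factor: 32/18 = 16/9.
vegetable oil: (1 tbsp + 2 tsp = 5/3 tbsp) × 16/9 × 15 mL/tbsp ≈ 44 mL
cake flour: (1 tbsp + 2 tsp = 5/3 tbsp) × 16/9 ÷ 16 tbsp/cup × 114 g/cup ≈ 21 g
raisins: (3 tbsp + 2 tsp = 11/3 tbsp) × 16/9 ÷ 16 tbsp/cup × 165 g/cup ≈ 67 g
chopped walnuts: 10 oz × 16/9 × 28.35 g/oz = 504 g
applesauce: 3 fl oz × 16/9 ÷ 8 fl oz/cup × 246 g/cup = 164 g
chocolate chips: (1 cup + 1 tbsp = 1.0625 cup) × 16/9 × 170 g/cup ≈ 321 g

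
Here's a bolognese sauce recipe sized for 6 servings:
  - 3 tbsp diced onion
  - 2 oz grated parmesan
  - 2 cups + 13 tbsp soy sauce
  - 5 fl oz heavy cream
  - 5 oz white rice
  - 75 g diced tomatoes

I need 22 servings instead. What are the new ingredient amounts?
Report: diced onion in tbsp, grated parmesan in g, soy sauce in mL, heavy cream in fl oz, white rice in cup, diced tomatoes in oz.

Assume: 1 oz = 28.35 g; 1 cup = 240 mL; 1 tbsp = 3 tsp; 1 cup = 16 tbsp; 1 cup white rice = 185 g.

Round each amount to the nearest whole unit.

diced onion: 11 tbsp; grated parmesan: 208 g; soy sauce: 2475 mL; heavy cream: 18 fl oz; white rice: 3 cup; diced tomatoes: 10 oz

Scaling factor: 22/6 = 11/3.
diced onion: 3 tbsp × 11/3 = 11 tbsp
grated parmesan: 2 oz × 11/3 × 28.35 g/oz ≈ 208 g
soy sauce: (2 cup + 13 tbsp = 2.8125 cup) × 11/3 × 240 mL/cup = 2475 mL
heavy cream: 5 fl oz × 11/3 ≈ 18 fl oz
white rice: 5 oz × 11/3 × 28.35 g/oz ÷ 185 g/cup ≈ 3 cup
diced tomatoes: 75 g × 11/3 ÷ 28.35 g/oz ≈ 10 oz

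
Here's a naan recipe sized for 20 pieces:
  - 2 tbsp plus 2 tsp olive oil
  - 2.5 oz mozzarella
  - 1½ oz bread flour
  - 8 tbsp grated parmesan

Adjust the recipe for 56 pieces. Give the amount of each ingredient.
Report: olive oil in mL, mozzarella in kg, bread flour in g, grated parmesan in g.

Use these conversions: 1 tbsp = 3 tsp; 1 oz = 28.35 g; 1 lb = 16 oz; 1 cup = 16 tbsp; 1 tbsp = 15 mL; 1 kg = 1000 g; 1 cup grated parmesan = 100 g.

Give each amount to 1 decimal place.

olive oil: 112.0 mL; mozzarella: 0.2 kg; bread flour: 119.1 g; grated parmesan: 140.0 g

Scaling factor: 56/20 = 14/5 = 2.8.
olive oil: (2 tbsp + 2 tsp = 8/3 tbsp) × 14/5 × 15 mL/tbsp = 112.0 mL
mozzarella: 2.5 oz × 14/5 × 28.35 g/oz ÷ 1000 g/kg ≈ 0.2 kg
bread flour: 1.5 oz × 14/5 × 28.35 g/oz ≈ 119.1 g
grated parmesan: 8 tbsp × 14/5 ÷ 16 tbsp/cup × 100 g/cup = 140.0 g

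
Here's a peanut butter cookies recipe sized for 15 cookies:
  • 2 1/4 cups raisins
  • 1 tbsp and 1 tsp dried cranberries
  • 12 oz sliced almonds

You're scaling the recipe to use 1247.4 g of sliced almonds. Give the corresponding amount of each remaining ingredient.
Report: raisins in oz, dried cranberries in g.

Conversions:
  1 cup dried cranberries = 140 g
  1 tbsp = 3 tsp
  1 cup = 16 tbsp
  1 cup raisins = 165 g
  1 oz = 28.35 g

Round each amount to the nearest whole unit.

raisins: 48 oz; dried cranberries: 43 g

The original recipe has 340.2 g of sliced almonds, so the scaling factor is 1247.4 ÷ 340.2 = 11/3.
raisins: 2.25 cup × 11/3 × 165 g/cup ÷ 28.35 g/oz ≈ 48 oz
dried cranberries: (1 tbsp + 1 tsp = 4/3 tbsp) × 11/3 ÷ 16 tbsp/cup × 140 g/cup ≈ 43 g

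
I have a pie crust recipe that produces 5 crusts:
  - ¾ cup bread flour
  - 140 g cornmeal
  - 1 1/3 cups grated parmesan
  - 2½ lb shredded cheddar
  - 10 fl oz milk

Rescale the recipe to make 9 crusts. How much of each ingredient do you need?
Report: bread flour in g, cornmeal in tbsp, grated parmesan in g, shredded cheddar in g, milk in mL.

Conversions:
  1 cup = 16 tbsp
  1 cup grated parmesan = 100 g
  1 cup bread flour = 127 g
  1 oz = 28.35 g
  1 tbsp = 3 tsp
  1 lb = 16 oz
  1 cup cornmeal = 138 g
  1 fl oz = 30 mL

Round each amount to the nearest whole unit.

Scaling factor: 9/5 = 1.8.
bread flour: 0.75 cup × 9/5 × 127 g/cup ≈ 171 g
cornmeal: 140 g × 9/5 ÷ 138 g/cup × 16 tbsp/cup ≈ 29 tbsp
grated parmesan: 4/3 cup × 9/5 × 100 g/cup = 240 g
shredded cheddar: 2.5 lb × 9/5 × 16 oz/lb × 28.35 g/oz ≈ 2041 g
milk: 10 fl oz × 9/5 × 30 mL/fl oz = 540 mL

bread flour: 171 g; cornmeal: 29 tbsp; grated parmesan: 240 g; shredded cheddar: 2041 g; milk: 540 mL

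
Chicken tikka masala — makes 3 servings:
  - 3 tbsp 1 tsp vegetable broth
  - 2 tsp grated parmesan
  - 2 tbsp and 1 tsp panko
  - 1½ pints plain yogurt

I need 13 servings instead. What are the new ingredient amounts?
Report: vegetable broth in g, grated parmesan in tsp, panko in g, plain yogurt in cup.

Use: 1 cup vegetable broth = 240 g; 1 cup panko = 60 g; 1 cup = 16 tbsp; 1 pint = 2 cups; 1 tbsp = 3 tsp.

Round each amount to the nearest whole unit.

vegetable broth: 217 g; grated parmesan: 9 tsp; panko: 38 g; plain yogurt: 13 cup

Scaling factor: 13/3.
vegetable broth: (3 tbsp + 1 tsp = 10/3 tbsp) × 13/3 ÷ 16 tbsp/cup × 240 g/cup ≈ 217 g
grated parmesan: 2 tsp × 13/3 ≈ 9 tsp
panko: (2 tbsp + 1 tsp = 7/3 tbsp) × 13/3 ÷ 16 tbsp/cup × 60 g/cup ≈ 38 g
plain yogurt: 1.5 pint × 13/3 × 2 cup/pint = 13 cup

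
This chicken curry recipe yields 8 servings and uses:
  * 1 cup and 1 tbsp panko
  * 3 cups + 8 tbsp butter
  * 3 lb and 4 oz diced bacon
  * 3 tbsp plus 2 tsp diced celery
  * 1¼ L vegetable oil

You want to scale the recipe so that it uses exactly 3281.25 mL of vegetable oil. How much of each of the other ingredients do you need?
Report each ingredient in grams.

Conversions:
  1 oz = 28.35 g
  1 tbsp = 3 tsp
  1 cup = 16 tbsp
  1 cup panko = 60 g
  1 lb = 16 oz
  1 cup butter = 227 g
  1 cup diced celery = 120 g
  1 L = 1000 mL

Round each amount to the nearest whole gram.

panko: 167 g; butter: 2086 g; diced bacon: 3870 g; diced celery: 72 g

The original recipe has 1250 mL of vegetable oil, so the scaling factor is 3281.25 ÷ 1250 = 21/8 = 2.625.
panko: (1 cup + 1 tbsp = 1.0625 cup) × 21/8 × 60 g/cup ≈ 167 g
butter: (3 cup + 8 tbsp = 3.5 cup) × 21/8 × 227 g/cup ≈ 2086 g
diced bacon: (3 lb + 4 oz = 3.25 lb) × 21/8 × 16 oz/lb × 28.35 g/oz ≈ 3870 g
diced celery: (3 tbsp + 2 tsp = 11/3 tbsp) × 21/8 ÷ 16 tbsp/cup × 120 g/cup ≈ 72 g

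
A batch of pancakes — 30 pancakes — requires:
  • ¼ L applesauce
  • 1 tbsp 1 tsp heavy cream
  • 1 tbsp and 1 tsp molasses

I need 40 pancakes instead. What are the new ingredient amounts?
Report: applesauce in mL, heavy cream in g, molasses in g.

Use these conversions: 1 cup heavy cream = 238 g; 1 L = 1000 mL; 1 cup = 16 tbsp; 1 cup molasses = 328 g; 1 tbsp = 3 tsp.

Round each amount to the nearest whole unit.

Scaling factor: 40/30 = 4/3.
applesauce: 0.25 L × 4/3 × 1000 mL/L ≈ 333 mL
heavy cream: (1 tbsp + 1 tsp = 4/3 tbsp) × 4/3 ÷ 16 tbsp/cup × 238 g/cup ≈ 26 g
molasses: (1 tbsp + 1 tsp = 4/3 tbsp) × 4/3 ÷ 16 tbsp/cup × 328 g/cup ≈ 36 g

applesauce: 333 mL; heavy cream: 26 g; molasses: 36 g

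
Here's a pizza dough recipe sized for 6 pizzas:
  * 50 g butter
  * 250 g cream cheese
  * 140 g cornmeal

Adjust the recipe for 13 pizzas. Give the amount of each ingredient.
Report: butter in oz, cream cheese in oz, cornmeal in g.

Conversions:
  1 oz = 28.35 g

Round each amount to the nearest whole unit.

butter: 4 oz; cream cheese: 19 oz; cornmeal: 303 g

Scaling factor: 13/6.
butter: 50 g × 13/6 ÷ 28.35 g/oz ≈ 4 oz
cream cheese: 250 g × 13/6 ÷ 28.35 g/oz ≈ 19 oz
cornmeal: 140 g × 13/6 ≈ 303 g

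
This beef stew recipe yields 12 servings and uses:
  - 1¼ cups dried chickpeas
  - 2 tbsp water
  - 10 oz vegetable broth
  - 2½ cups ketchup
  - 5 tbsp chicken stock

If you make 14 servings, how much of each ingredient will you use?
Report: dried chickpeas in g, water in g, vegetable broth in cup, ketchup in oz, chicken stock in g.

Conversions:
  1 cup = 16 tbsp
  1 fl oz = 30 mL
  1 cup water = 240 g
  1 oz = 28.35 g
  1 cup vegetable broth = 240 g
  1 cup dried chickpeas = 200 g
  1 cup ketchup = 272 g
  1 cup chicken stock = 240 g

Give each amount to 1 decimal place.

dried chickpeas: 291.7 g; water: 35.0 g; vegetable broth: 1.4 cup; ketchup: 28.0 oz; chicken stock: 87.5 g

Scaling factor: 14/12 = 7/6.
dried chickpeas: 1.25 cup × 7/6 × 200 g/cup ≈ 291.7 g
water: 2 tbsp × 7/6 ÷ 16 tbsp/cup × 240 g/cup = 35.0 g
vegetable broth: 10 oz × 7/6 × 28.35 g/oz ÷ 240 g/cup ≈ 1.4 cup
ketchup: 2.5 cup × 7/6 × 272 g/cup ÷ 28.35 g/oz ≈ 28.0 oz
chicken stock: 5 tbsp × 7/6 ÷ 16 tbsp/cup × 240 g/cup = 87.5 g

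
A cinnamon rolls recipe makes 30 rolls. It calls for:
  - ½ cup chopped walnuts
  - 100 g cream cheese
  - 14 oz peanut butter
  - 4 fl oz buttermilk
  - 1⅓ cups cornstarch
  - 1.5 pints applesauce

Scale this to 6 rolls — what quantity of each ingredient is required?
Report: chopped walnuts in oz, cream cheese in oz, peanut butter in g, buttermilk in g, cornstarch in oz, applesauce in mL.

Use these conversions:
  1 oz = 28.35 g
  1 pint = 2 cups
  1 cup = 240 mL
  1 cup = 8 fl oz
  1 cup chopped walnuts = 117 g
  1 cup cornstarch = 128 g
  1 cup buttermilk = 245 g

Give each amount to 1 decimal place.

chopped walnuts: 0.4 oz; cream cheese: 0.7 oz; peanut butter: 79.4 g; buttermilk: 24.5 g; cornstarch: 1.2 oz; applesauce: 144.0 mL

Scaling factor: 6/30 = 1/5 = 0.2.
chopped walnuts: 0.5 cup × 1/5 × 117 g/cup ÷ 28.35 g/oz ≈ 0.4 oz
cream cheese: 100 g × 1/5 ÷ 28.35 g/oz ≈ 0.7 oz
peanut butter: 14 oz × 1/5 × 28.35 g/oz ≈ 79.4 g
buttermilk: 4 fl oz × 1/5 ÷ 8 fl oz/cup × 245 g/cup = 24.5 g
cornstarch: 4/3 cup × 1/5 × 128 g/cup ÷ 28.35 g/oz ≈ 1.2 oz
applesauce: 1.5 pint × 1/5 × 2 cup/pint × 240 mL/cup = 144.0 mL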